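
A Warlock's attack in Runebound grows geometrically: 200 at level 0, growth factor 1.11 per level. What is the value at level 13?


value = base * growth^level
= 200 * 1.11^13
= 200 * 3.88328
= 776.66

776.66 attack


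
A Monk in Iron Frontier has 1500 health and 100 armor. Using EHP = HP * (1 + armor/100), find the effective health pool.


EHP = 1500 * (1 + 100/100)
= 1500 * (1 + 1.0)
= 1500 * 2.0
= 3000.0

3000.0 EHP


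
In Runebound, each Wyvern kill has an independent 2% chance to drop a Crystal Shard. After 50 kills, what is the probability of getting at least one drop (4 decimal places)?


P(at least one) = 1 - P(none) = 1 - (1-p)^n
p = 2/100 = 0.02
1 - p = 0.98
(1 - p)^50 = 0.98^50 = 0.364170
P(at least one) = 1 - 0.364170 = 0.6358

0.6358


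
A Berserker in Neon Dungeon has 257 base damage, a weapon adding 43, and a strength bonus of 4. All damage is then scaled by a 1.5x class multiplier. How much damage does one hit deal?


Sum base + weapon + str = 257 + 43 + 4 = 304
Multiply by 1.5:
304 * 1.5 = 456.0

456.0 damage


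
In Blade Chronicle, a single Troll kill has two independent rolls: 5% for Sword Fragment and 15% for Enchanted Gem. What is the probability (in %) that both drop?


For independent events, P(both) = P(A) * P(B)
= 5% * 15%
= 75 / 100 %
= 0.75%

0.75%


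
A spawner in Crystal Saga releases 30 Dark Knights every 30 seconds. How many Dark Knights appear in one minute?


Spawns per minute = count * (60 / interval)
= 30 * (60 / 30)
= 30 * 2.0
= 60.0

60.0 per minute


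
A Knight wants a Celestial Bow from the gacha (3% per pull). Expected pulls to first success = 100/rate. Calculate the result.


Expected pulls for a geometric distribution = 1/p = 100 / rate%
= 100 / 3
= 33.33

33.33 pulls


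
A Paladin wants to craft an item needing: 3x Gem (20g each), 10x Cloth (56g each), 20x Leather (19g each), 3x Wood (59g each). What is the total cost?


Cost breakdown:
  Gem: 3 * 20 = 60
  Cloth: 10 * 56 = 560
  Leather: 20 * 19 = 380
  Wood: 3 * 59 = 177
Total = 60 + 560 + 380 + 177 = 1177

1177 gold


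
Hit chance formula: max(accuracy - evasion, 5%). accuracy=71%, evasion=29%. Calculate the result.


accuracy - evasion = 71 - 29 = 42
Apply floor: max(42, 5) = 42
Hit chance = 42%

42%


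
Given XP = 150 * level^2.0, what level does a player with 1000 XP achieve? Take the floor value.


XP = 150 * level^2.0, so level = (XP / 150)^(1/2.0)
= (1000 / 150)^(1/2.0)
= 6.6667^0.5
= 2.582
Floor: level = 2

level 2


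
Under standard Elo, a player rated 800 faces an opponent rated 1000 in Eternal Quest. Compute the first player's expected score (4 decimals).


Elo expected score: Ea = 1/(1 + 10^((Rb-Ra)/400))
Rb - Ra = 1000 - 800 = 200
(Rb-Ra)/400 = 200/400 = 0.5
10^0.5 = 3.162278
Ea = 1/(1 + 3.162278) = 1/4.162278 = 0.2403

0.2403


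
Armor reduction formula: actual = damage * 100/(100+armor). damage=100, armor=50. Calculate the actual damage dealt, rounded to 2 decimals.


actual = 100 * 100 / (100 + 50)
= 100 * 100 / 150
= 10000 / 150
= 66.67

66.67 damage


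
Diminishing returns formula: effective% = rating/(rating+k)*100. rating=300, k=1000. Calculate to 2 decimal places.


effective% = rating / (rating + k) * 100
= 300 / (300 + 1000) * 100
= 300 / 1300 * 100
= 0.230769 * 100
= 23.08%

23.08%


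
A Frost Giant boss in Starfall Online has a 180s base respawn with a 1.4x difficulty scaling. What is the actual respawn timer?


Respawn time = base * multiplier
= 180 * 1.4
= 252.0 seconds

252.0 seconds


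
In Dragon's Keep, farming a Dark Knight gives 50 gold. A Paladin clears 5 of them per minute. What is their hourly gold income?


Gold per minute = 50 * 5 = 250
Gold per hour = 250 * 60 = 15000

15000 gold/hour


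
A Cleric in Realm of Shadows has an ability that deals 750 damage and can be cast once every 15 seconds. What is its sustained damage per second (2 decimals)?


DPS = damage / cooldown
= 750 / 15
= 50.00

50.00 DPS


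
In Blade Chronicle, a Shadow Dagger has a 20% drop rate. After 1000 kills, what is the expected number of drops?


Expected drops = kills * (drop_rate / 100)
= 1000 * (20 / 100)
= 1000 * 0.2
= 200.0

200.0 drops


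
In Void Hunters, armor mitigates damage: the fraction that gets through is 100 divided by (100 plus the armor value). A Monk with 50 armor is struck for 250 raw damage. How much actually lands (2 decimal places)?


actual = 250 * 100 / (100 + 50)
= 250 * 100 / 150
= 25000 / 150
= 166.67

166.67 damage


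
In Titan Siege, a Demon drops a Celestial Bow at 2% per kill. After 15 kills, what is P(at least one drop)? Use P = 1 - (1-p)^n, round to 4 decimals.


P(at least one) = 1 - P(none) = 1 - (1-p)^n
p = 2/100 = 0.02
1 - p = 0.98
(1 - p)^15 = 0.98^15 = 0.738569
P(at least one) = 1 - 0.738569 = 0.2614

0.2614


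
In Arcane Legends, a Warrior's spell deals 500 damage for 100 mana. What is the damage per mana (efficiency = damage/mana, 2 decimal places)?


Efficiency = damage / mana
= 500 / 100
= 5.00

5.00 dmg/mana


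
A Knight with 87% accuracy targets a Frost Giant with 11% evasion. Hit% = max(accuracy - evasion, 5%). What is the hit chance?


accuracy - evasion = 87 - 11 = 76
Apply floor: max(76, 5) = 76
Hit chance = 76%

76%


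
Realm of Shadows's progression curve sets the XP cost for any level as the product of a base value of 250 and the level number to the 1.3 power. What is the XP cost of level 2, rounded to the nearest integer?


XP = 250 * level^1.3
Substitute level = 2:
XP = 250 * 2^1.3
= 250 * 2.4623
= 616

616 XP


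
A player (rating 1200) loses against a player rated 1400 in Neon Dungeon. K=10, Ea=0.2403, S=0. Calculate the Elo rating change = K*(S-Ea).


Elo update: delta = K * (S - Ea), where S = 0 (loses)
S - Ea = 0 - 0.2403 = -0.2403
Rating change = 10 * -0.2403
= -2.40

-2.40 rating points


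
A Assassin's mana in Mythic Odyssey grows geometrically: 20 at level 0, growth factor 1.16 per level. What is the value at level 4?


value = base * growth^level
= 20 * 1.16^4
= 20 * 1.810639
= 36.21

36.21 mana


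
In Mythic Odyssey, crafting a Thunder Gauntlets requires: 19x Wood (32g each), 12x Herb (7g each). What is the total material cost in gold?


Cost breakdown:
  Wood: 19 * 32 = 608
  Herb: 12 * 7 = 84
Total = 608 + 84 = 692

692 gold


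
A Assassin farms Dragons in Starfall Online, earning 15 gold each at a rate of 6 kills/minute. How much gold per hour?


Gold per minute = 15 * 6 = 90
Gold per hour = 90 * 60 = 5400

5400 gold/hour


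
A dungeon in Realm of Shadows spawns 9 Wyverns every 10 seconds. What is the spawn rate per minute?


Spawns per minute = count * (60 / interval)
= 9 * (60 / 10)
= 9 * 6.0
= 54.0

54.0 per minute


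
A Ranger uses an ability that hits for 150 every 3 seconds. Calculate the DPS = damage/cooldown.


DPS = damage / cooldown
= 150 / 3
= 50.00

50.00 DPS


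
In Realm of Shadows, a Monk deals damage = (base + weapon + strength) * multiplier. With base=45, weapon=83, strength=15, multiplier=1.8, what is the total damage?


Sum base + weapon + str = 45 + 83 + 15 = 143
Multiply by 1.8:
143 * 1.8 = 257.4

257.4 damage


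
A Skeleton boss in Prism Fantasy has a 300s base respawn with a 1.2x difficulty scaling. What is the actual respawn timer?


Respawn time = base * multiplier
= 300 * 1.2
= 360.0 seconds

360.0 seconds


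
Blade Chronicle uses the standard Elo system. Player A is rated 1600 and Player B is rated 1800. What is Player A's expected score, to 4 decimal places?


Elo expected score: Ea = 1/(1 + 10^((Rb-Ra)/400))
Rb - Ra = 1800 - 1600 = 200
(Rb-Ra)/400 = 200/400 = 0.5
10^0.5 = 3.162278
Ea = 1/(1 + 3.162278) = 1/4.162278 = 0.2403

0.2403


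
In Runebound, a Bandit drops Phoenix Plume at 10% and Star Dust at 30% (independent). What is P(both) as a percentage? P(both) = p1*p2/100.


For independent events, P(both) = P(A) * P(B)
= 10% * 30%
= 300 / 100 %
= 3.0%

3.0%


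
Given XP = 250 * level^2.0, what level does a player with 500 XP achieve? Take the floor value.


XP = 250 * level^2.0, so level = (XP / 250)^(1/2.0)
= (500 / 250)^(1/2.0)
= 2.0^0.5
= 1.4142
Floor: level = 1

level 1


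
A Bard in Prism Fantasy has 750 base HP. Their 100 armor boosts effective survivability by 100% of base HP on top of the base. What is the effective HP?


EHP = 750 * (1 + 100/100)
= 750 * (1 + 1.0)
= 750 * 2.0
= 1500.0

1500.0 EHP


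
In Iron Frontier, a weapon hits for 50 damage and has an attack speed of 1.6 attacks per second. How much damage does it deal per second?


DPS = damage * attack_speed
= 50 * 1.6
= 80.0

80.0 DPS


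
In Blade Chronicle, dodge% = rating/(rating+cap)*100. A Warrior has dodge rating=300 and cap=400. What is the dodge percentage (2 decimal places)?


dodge% = 300 / (300 + 400) * 100
= 300 / 700 * 100
= 0.428571 * 100
= 42.86%

42.86%


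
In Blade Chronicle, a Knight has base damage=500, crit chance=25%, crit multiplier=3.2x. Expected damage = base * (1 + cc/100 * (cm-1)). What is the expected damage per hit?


E[dmg] = base * (1 + crit_chance * (crit_mult - 1))
cc as decimal = 25/100 = 0.25
cm - 1 = 3.2 - 1 = 2.2
Bonus factor = 0.25 * 2.2 = 0.55
Total multiplier = 1 + 0.55 = 1.55
Expected damage = 500 * 1.55 = 775.00

775.00 damage


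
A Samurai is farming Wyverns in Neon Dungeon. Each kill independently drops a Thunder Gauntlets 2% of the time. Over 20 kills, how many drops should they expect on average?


Expected drops = kills * (drop_rate / 100)
= 20 * (2 / 100)
= 20 * 0.02
= 0.4

0.4 drops


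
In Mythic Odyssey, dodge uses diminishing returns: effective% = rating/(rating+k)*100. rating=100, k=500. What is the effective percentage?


effective% = rating / (rating + k) * 100
= 100 / (100 + 500) * 100
= 100 / 600 * 100
= 0.166667 * 100
= 16.67%

16.67%


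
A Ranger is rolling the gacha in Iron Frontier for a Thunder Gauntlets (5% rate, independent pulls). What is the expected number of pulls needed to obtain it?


Expected pulls for a geometric distribution = 1/p = 100 / rate%
= 100 / 5
= 20.0

20.0 pulls


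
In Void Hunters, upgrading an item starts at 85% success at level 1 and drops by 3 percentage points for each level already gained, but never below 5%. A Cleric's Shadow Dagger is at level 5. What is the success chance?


raw_rate = 85 - 3 * (5 - 1)
= 85 - 3 * 4
= 85 - 12
= 73
Apply floor: max(73, 5) = 73%

73%


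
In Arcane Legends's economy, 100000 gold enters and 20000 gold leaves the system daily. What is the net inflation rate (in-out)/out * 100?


Net gold = 100000 - 20000 = 80000
Inflation rate = net / sunk * 100 = 80000 / 20000 * 100
= 4.0 * 100
= 400.00%

400.00%


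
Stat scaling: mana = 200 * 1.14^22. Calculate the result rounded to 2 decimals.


value = base * growth^level
= 200 * 1.14^22
= 200 * 17.861039
= 3572.21

3572.21 mana


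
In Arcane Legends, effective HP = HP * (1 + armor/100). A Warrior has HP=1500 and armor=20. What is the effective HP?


EHP = 1500 * (1 + 20/100)
= 1500 * (1 + 0.2)
= 1500 * 1.2
= 1800.0

1800.0 EHP


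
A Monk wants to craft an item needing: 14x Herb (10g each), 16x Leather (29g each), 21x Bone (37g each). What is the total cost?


Cost breakdown:
  Herb: 14 * 10 = 140
  Leather: 16 * 29 = 464
  Bone: 21 * 37 = 777
Total = 140 + 464 + 777 = 1381

1381 gold


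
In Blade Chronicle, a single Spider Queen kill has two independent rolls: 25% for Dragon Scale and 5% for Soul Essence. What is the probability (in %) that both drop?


For independent events, P(both) = P(A) * P(B)
= 25% * 5%
= 125 / 100 %
= 1.25%

1.25%


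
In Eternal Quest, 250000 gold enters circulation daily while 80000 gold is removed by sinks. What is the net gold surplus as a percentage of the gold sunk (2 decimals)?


Net gold = 250000 - 80000 = 170000
Inflation rate = net / sunk * 100 = 170000 / 80000 * 100
= 2.125 * 100
= 212.50%

212.50%


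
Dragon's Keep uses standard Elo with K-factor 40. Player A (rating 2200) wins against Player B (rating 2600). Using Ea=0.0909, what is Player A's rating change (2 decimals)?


Elo update: delta = K * (S - Ea), where S = 1 (wins)
S - Ea = 1 - 0.0909 = 0.9091
Rating change = 40 * 0.9091
= 36.36

36.36 rating points


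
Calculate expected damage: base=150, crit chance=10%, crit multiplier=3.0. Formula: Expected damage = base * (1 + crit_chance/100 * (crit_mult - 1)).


E[dmg] = base * (1 + crit_chance * (crit_mult - 1))
cc as decimal = 10/100 = 0.1
cm - 1 = 3.0 - 1 = 2.0
Bonus factor = 0.1 * 2.0 = 0.2
Total multiplier = 1 + 0.2 = 1.2
Expected damage = 150 * 1.2 = 180.00

180.00 damage


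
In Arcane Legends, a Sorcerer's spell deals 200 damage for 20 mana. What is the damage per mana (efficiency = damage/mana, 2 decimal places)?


Efficiency = damage / mana
= 200 / 20
= 10.00

10.00 dmg/mana


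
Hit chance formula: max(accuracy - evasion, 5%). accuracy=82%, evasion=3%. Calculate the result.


accuracy - evasion = 82 - 3 = 79
Apply floor: max(79, 5) = 79
Hit chance = 79%

79%


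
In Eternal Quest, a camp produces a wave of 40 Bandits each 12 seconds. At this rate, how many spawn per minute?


Spawns per minute = count * (60 / interval)
= 40 * (60 / 12)
= 40 * 5.0
= 200.0

200.0 per minute


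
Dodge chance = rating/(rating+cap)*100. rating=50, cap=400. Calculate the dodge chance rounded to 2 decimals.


dodge% = 50 / (50 + 400) * 100
= 50 / 450 * 100
= 0.111111 * 100
= 11.11%

11.11%


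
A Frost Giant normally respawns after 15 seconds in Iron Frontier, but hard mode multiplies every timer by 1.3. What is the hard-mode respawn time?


Respawn time = base * multiplier
= 15 * 1.3
= 19.5 seconds

19.5 seconds


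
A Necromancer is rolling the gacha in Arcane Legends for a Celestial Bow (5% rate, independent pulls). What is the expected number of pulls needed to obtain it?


Expected pulls for a geometric distribution = 1/p = 100 / rate%
= 100 / 5
= 20.0

20.0 pulls


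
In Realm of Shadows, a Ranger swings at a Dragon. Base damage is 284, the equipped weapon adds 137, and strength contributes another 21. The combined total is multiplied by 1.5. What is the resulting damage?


Sum base + weapon + str = 284 + 137 + 21 = 442
Multiply by 1.5:
442 * 1.5 = 663.0

663.0 damage


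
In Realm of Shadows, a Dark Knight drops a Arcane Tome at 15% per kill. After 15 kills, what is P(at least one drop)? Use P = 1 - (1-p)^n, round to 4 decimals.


P(at least one) = 1 - P(none) = 1 - (1-p)^n
p = 15/100 = 0.15
1 - p = 0.85
(1 - p)^15 = 0.85^15 = 0.087354
P(at least one) = 1 - 0.087354 = 0.9126

0.9126


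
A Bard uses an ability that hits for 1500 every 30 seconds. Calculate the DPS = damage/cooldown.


DPS = damage / cooldown
= 1500 / 30
= 50.00

50.00 DPS


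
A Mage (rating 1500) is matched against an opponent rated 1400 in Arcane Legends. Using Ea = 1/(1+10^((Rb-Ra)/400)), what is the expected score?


Elo expected score: Ea = 1/(1 + 10^((Rb-Ra)/400))
Rb - Ra = 1400 - 1500 = -100
(Rb-Ra)/400 = -100/400 = -0.25
10^-0.25 = 0.562341
Ea = 1/(1 + 0.562341) = 1/1.562341 = 0.6401

0.6401


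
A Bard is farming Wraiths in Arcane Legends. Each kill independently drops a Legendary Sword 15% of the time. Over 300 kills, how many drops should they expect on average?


Expected drops = kills * (drop_rate / 100)
= 300 * (15 / 100)
= 300 * 0.15
= 45.0

45.0 drops


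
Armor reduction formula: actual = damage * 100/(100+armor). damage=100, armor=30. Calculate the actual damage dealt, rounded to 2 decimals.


actual = 100 * 100 / (100 + 30)
= 100 * 100 / 130
= 10000 / 130
= 76.92

76.92 damage


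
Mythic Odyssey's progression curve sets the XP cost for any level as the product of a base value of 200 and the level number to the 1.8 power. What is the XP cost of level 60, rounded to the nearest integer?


XP = 200 * level^1.8
Substitute level = 60:
XP = 200 * 60^1.8
= 200 * 1587.3484
= 317470

317470 XP


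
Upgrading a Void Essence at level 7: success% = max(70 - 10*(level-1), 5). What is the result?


raw_rate = 70 - 10 * (7 - 1)
= 70 - 10 * 6
= 70 - 60
= 10
Apply floor: max(10, 5) = 10%

10%


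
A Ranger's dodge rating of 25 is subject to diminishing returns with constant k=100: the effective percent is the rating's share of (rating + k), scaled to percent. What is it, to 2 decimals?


effective% = rating / (rating + k) * 100
= 25 / (25 + 100) * 100
= 25 / 125 * 100
= 0.2 * 100
= 20.00%

20.00%


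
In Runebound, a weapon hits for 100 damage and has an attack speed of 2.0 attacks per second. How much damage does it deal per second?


DPS = damage * attack_speed
= 100 * 2.0
= 200.0

200.0 DPS


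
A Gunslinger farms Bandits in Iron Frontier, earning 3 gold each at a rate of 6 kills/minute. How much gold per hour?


Gold per minute = 3 * 6 = 18
Gold per hour = 18 * 60 = 1080

1080 gold/hour


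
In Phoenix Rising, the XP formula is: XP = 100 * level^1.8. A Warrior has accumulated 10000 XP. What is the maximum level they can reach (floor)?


XP = 100 * level^1.8, so level = (XP / 100)^(1/1.8)
= (10000 / 100)^(1/1.8)
= 100.0^0.5556
= 12.9155
Floor: level = 12

level 12


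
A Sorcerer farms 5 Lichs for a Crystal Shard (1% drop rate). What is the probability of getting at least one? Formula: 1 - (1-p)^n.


P(at least one) = 1 - P(none) = 1 - (1-p)^n
p = 1/100 = 0.01
1 - p = 0.99
(1 - p)^5 = 0.99^5 = 0.950990
P(at least one) = 1 - 0.950990 = 0.0490

0.0490


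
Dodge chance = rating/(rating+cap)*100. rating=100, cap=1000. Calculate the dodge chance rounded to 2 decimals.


dodge% = 100 / (100 + 1000) * 100
= 100 / 1100 * 100
= 0.090909 * 100
= 9.09%

9.09%


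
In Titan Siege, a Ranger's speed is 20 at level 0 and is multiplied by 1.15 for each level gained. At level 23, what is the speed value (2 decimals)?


value = base * growth^level
= 20 * 1.15^23
= 20 * 24.891458
= 497.83

497.83 speed


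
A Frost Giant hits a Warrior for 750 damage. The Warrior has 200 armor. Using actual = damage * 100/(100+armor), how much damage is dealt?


actual = 750 * 100 / (100 + 200)
= 750 * 100 / 300
= 75000 / 300
= 250.00

250.00 damage


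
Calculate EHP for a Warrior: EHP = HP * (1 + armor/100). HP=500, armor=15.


EHP = 500 * (1 + 15/100)
= 500 * (1 + 0.15)
= 500 * 1.15
= 575.0

575.0 EHP


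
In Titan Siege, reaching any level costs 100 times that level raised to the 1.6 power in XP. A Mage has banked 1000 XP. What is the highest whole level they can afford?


XP = 100 * level^1.6, so level = (XP / 100)^(1/1.6)
= (1000 / 100)^(1/1.6)
= 10.0^0.625
= 4.217
Floor: level = 4

level 4


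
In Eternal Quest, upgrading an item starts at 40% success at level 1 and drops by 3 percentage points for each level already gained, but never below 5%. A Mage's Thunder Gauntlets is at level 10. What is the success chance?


raw_rate = 40 - 3 * (10 - 1)
= 40 - 3 * 9
= 40 - 27
= 13
Apply floor: max(13, 5) = 13%

13%


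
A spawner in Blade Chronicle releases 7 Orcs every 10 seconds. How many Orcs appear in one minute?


Spawns per minute = count * (60 / interval)
= 7 * (60 / 10)
= 7 * 6.0
= 42.0

42.0 per minute


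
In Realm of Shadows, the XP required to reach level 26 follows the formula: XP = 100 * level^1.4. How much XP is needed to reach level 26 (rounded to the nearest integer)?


XP = 100 * level^1.4
Substitute level = 26:
XP = 100 * 26^1.4
= 100 * 95.7112
= 9571

9571 XP


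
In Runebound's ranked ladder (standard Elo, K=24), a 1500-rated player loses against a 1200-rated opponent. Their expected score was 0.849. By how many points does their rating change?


Elo update: delta = K * (S - Ea), where S = 0 (loses)
S - Ea = 0 - 0.849 = -0.849
Rating change = 24 * -0.849
= -20.38

-20.38 rating points


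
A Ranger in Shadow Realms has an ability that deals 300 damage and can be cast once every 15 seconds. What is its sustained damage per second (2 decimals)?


DPS = damage / cooldown
= 300 / 15
= 20.00

20.00 DPS


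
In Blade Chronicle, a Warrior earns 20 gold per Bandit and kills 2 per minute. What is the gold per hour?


Gold per minute = 20 * 2 = 40
Gold per hour = 40 * 60 = 2400

2400 gold/hour


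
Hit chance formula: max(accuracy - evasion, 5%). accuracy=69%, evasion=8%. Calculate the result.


accuracy - evasion = 69 - 8 = 61
Apply floor: max(61, 5) = 61
Hit chance = 61%

61%


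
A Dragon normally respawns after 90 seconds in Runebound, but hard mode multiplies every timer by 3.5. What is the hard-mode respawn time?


Respawn time = base * multiplier
= 90 * 3.5
= 315.0 seconds

315.0 seconds


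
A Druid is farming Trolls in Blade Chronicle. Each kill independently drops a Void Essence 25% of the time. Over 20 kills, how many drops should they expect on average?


Expected drops = kills * (drop_rate / 100)
= 20 * (25 / 100)
= 20 * 0.25
= 5.0

5.0 drops


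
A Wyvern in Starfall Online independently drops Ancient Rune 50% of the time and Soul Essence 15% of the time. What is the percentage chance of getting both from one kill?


For independent events, P(both) = P(A) * P(B)
= 50% * 15%
= 750 / 100 %
= 7.5%

7.5%


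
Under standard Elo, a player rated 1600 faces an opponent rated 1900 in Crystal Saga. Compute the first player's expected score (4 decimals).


Elo expected score: Ea = 1/(1 + 10^((Rb-Ra)/400))
Rb - Ra = 1900 - 1600 = 300
(Rb-Ra)/400 = 300/400 = 0.75
10^0.75 = 5.623413
Ea = 1/(1 + 5.623413) = 1/6.623413 = 0.1510

0.1510


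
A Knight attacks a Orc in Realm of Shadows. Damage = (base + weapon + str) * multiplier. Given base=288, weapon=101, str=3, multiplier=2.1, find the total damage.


Sum base + weapon + str = 288 + 101 + 3 = 392
Multiply by 2.1:
392 * 2.1 = 823.2

823.2 damage


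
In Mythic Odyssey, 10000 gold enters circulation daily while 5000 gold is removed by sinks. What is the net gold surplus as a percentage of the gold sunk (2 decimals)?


Net gold = 10000 - 5000 = 5000
Inflation rate = net / sunk * 100 = 5000 / 5000 * 100
= 1.0 * 100
= 100.00%

100.00%


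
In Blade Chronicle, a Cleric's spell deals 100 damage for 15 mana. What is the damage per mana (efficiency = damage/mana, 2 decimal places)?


Efficiency = damage / mana
= 100 / 15
= 6.67

6.67 dmg/mana


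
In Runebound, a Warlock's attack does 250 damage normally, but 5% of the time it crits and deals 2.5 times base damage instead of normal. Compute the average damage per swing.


E[dmg] = base * (1 + crit_chance * (crit_mult - 1))
cc as decimal = 5/100 = 0.05
cm - 1 = 2.5 - 1 = 1.5
Bonus factor = 0.05 * 1.5 = 0.075
Total multiplier = 1 + 0.075 = 1.075
Expected damage = 250 * 1.075 = 268.75

268.75 damage


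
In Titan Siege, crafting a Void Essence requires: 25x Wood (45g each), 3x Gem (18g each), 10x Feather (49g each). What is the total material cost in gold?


Cost breakdown:
  Wood: 25 * 45 = 1125
  Gem: 3 * 18 = 54
  Feather: 10 * 49 = 490
Total = 1125 + 54 + 490 = 1669

1669 gold


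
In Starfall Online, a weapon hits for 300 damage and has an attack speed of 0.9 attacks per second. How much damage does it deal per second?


DPS = damage * attack_speed
= 300 * 0.9
= 270.0

270.0 DPS


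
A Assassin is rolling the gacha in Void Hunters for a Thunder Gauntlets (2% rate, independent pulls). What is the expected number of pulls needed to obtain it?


Expected pulls for a geometric distribution = 1/p = 100 / rate%
= 100 / 2
= 50.0

50.0 pulls


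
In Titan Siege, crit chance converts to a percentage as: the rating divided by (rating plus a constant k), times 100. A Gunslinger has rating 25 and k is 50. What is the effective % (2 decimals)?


effective% = rating / (rating + k) * 100
= 25 / (25 + 50) * 100
= 25 / 75 * 100
= 0.333333 * 100
= 33.33%

33.33%


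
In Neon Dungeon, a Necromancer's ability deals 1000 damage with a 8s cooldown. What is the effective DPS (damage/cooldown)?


DPS = damage / cooldown
= 1000 / 8
= 125.00

125.00 DPS


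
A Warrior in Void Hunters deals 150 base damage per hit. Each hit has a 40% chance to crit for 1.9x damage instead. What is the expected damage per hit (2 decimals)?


E[dmg] = base * (1 + crit_chance * (crit_mult - 1))
cc as decimal = 40/100 = 0.4
cm - 1 = 1.9 - 1 = 0.9
Bonus factor = 0.4 * 0.9 = 0.36
Total multiplier = 1 + 0.36 = 1.36
Expected damage = 150 * 1.36 = 204.00

204.00 damage


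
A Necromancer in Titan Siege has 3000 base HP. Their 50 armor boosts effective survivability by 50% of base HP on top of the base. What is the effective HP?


EHP = 3000 * (1 + 50/100)
= 3000 * (1 + 0.5)
= 3000 * 1.5
= 4500.0

4500.0 EHP


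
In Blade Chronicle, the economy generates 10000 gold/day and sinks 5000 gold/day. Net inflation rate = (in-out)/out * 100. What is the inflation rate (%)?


Net gold = 10000 - 5000 = 5000
Inflation rate = net / sunk * 100 = 5000 / 5000 * 100
= 1.0 * 100
= 100.00%

100.00%


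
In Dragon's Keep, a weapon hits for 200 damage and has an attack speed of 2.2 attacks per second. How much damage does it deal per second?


DPS = damage * attack_speed
= 200 * 2.2
= 440.0

440.0 DPS


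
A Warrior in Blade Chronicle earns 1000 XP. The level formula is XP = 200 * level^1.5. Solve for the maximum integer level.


XP = 200 * level^1.5, so level = (XP / 200)^(1/1.5)
= (1000 / 200)^(1/1.5)
= 5.0^0.6667
= 2.924
Floor: level = 2

level 2


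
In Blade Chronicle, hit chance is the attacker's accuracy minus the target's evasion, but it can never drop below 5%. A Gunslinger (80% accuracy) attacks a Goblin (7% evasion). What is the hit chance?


accuracy - evasion = 80 - 7 = 73
Apply floor: max(73, 5) = 73
Hit chance = 73%

73%


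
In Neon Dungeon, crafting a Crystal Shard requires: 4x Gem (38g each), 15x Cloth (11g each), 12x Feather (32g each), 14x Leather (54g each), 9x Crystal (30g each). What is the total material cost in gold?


Cost breakdown:
  Gem: 4 * 38 = 152
  Cloth: 15 * 11 = 165
  Feather: 12 * 32 = 384
  Leather: 14 * 54 = 756
  Crystal: 9 * 30 = 270
Total = 152 + 165 + 384 + 756 + 270 = 1727

1727 gold


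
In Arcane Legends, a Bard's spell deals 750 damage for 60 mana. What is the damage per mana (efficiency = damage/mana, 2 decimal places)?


Efficiency = damage / mana
= 750 / 60
= 12.50

12.50 dmg/mana


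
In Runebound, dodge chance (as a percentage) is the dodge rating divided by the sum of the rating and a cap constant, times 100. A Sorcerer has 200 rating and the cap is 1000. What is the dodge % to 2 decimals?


dodge% = 200 / (200 + 1000) * 100
= 200 / 1200 * 100
= 0.166667 * 100
= 16.67%

16.67%


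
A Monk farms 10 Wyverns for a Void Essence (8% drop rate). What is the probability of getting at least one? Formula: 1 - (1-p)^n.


P(at least one) = 1 - P(none) = 1 - (1-p)^n
p = 8/100 = 0.08
1 - p = 0.92
(1 - p)^10 = 0.92^10 = 0.434388
P(at least one) = 1 - 0.434388 = 0.5656

0.5656


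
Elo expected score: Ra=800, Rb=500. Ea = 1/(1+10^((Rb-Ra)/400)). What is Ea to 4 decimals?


Elo expected score: Ea = 1/(1 + 10^((Rb-Ra)/400))
Rb - Ra = 500 - 800 = -300
(Rb-Ra)/400 = -300/400 = -0.75
10^-0.75 = 0.177828
Ea = 1/(1 + 0.177828) = 1/1.177828 = 0.8490

0.8490


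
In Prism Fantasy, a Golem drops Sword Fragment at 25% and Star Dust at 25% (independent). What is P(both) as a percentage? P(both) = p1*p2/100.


For independent events, P(both) = P(A) * P(B)
= 25% * 25%
= 625 / 100 %
= 6.25%

6.25%


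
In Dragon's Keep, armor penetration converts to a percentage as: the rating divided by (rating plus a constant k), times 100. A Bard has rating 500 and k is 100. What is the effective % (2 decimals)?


effective% = rating / (rating + k) * 100
= 500 / (500 + 100) * 100
= 500 / 600 * 100
= 0.833333 * 100
= 83.33%

83.33%


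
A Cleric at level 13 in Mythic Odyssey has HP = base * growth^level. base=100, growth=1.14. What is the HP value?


value = base * growth^level
= 100 * 1.14^13
= 100 * 5.492411
= 549.24

549.24 HP


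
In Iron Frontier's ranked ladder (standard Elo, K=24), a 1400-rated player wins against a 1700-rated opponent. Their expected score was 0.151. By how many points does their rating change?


Elo update: delta = K * (S - Ea), where S = 1 (wins)
S - Ea = 1 - 0.151 = 0.849
Rating change = 24 * 0.849
= 20.38

20.38 rating points


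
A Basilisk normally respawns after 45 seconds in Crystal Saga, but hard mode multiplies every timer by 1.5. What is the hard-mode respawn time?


Respawn time = base * multiplier
= 45 * 1.5
= 67.5 seconds

67.5 seconds


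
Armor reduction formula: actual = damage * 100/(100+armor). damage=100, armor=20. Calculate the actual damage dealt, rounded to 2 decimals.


actual = 100 * 100 / (100 + 20)
= 100 * 100 / 120
= 10000 / 120
= 83.33

83.33 damage


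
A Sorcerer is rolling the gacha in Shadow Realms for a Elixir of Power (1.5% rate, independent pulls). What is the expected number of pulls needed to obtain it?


Expected pulls for a geometric distribution = 1/p = 100 / rate%
= 100 / 1.5
= 66.67

66.67 pulls


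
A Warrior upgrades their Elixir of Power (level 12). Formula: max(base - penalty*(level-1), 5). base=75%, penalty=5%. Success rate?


raw_rate = 75 - 5 * (12 - 1)
= 75 - 5 * 11
= 75 - 55
= 20
Apply floor: max(20, 5) = 20%

20%


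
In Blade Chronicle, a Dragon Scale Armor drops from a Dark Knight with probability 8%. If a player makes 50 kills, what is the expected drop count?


Expected drops = kills * (drop_rate / 100)
= 50 * (8 / 100)
= 50 * 0.08
= 4.0

4.0 drops


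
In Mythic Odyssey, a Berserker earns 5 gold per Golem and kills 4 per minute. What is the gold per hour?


Gold per minute = 5 * 4 = 20
Gold per hour = 20 * 60 = 1200

1200 gold/hour


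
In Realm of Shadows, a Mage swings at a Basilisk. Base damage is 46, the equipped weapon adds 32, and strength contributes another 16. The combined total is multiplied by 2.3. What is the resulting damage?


Sum base + weapon + str = 46 + 32 + 16 = 94
Multiply by 2.3:
94 * 2.3 = 216.2

216.2 damage


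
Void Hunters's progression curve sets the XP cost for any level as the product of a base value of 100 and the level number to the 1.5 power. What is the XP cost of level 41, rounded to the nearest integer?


XP = 100 * level^1.5
Substitute level = 41:
XP = 100 * 41^1.5
= 100 * 262.5281
= 26253

26253 XP


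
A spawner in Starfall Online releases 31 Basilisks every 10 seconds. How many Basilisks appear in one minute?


Spawns per minute = count * (60 / interval)
= 31 * (60 / 10)
= 31 * 6.0
= 186.0

186.0 per minute


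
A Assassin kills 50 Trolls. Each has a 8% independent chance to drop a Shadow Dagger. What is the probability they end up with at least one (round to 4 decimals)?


P(at least one) = 1 - P(none) = 1 - (1-p)^n
p = 8/100 = 0.08
1 - p = 0.92
(1 - p)^50 = 0.92^50 = 0.015466
P(at least one) = 1 - 0.015466 = 0.9845

0.9845


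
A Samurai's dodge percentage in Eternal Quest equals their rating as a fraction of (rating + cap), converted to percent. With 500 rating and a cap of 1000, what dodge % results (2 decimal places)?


dodge% = 500 / (500 + 1000) * 100
= 500 / 1500 * 100
= 0.333333 * 100
= 33.33%

33.33%


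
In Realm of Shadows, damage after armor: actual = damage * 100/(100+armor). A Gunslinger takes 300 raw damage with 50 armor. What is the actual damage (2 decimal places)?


actual = 300 * 100 / (100 + 50)
= 300 * 100 / 150
= 30000 / 150
= 200.00

200.00 damage


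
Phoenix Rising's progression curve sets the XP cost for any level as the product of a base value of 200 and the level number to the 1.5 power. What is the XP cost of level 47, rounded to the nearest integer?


XP = 200 * level^1.5
Substitute level = 47:
XP = 200 * 47^1.5
= 200 * 322.2158
= 64443

64443 XP


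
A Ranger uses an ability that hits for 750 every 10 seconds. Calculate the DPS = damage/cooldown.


DPS = damage / cooldown
= 750 / 10
= 75.00

75.00 DPS


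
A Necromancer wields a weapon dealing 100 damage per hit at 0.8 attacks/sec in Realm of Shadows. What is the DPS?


DPS = damage * attack_speed
= 100 * 0.8
= 80.0

80.0 DPS


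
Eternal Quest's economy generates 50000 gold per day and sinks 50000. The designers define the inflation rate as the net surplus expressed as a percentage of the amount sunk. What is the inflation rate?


Net gold = 50000 - 50000 = 0
Inflation rate = net / sunk * 100 = 0 / 50000 * 100
= 0.0 * 100
= 0.00%

0.00%


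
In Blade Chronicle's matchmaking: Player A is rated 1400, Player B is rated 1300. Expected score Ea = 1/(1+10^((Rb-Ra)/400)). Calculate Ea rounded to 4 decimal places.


Elo expected score: Ea = 1/(1 + 10^((Rb-Ra)/400))
Rb - Ra = 1300 - 1400 = -100
(Rb-Ra)/400 = -100/400 = -0.25
10^-0.25 = 0.562341
Ea = 1/(1 + 0.562341) = 1/1.562341 = 0.6401

0.6401


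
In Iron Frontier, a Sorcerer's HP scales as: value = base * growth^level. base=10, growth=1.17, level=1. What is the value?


value = base * growth^level
= 10 * 1.17^1
= 10 * 1.17
= 11.70

11.70 HP


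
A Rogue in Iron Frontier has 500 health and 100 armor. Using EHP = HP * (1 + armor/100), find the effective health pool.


EHP = 500 * (1 + 100/100)
= 500 * (1 + 1.0)
= 500 * 2.0
= 1000.0

1000.0 EHP


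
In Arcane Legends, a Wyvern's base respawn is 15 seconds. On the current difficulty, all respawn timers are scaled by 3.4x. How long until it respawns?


Respawn time = base * multiplier
= 15 * 3.4
= 51.0 seconds

51.0 seconds


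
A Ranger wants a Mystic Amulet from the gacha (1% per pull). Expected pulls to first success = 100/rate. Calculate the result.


Expected pulls for a geometric distribution = 1/p = 100 / rate%
= 100 / 1
= 100.0

100.0 pulls


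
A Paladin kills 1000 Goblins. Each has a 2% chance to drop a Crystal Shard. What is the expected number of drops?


Expected drops = kills * (drop_rate / 100)
= 1000 * (2 / 100)
= 1000 * 0.02
= 20.0

20.0 drops


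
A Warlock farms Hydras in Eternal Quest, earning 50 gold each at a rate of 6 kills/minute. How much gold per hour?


Gold per minute = 50 * 6 = 300
Gold per hour = 300 * 60 = 18000

18000 gold/hour


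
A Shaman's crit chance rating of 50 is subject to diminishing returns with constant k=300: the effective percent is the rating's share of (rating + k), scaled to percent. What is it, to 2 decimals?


effective% = rating / (rating + k) * 100
= 50 / (50 + 300) * 100
= 50 / 350 * 100
= 0.142857 * 100
= 14.29%

14.29%


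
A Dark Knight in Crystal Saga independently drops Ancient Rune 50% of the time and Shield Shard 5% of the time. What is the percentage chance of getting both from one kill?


For independent events, P(both) = P(A) * P(B)
= 50% * 5%
= 250 / 100 %
= 2.5%

2.5%


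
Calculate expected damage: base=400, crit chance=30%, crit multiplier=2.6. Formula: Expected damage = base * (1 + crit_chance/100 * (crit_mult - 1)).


E[dmg] = base * (1 + crit_chance * (crit_mult - 1))
cc as decimal = 30/100 = 0.3
cm - 1 = 2.6 - 1 = 1.6
Bonus factor = 0.3 * 1.6 = 0.48
Total multiplier = 1 + 0.48 = 1.48
Expected damage = 400 * 1.48 = 592.00

592.00 damage


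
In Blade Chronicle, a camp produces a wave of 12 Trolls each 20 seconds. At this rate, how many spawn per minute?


Spawns per minute = count * (60 / interval)
= 12 * (60 / 20)
= 12 * 3.0
= 36.0

36.0 per minute


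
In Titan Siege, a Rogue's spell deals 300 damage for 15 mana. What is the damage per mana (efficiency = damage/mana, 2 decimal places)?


Efficiency = damage / mana
= 300 / 15
= 20.00

20.00 dmg/mana


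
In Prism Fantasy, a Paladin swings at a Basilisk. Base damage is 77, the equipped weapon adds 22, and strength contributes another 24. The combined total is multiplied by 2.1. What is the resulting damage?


Sum base + weapon + str = 77 + 22 + 24 = 123
Multiply by 2.1:
123 * 2.1 = 258.3

258.3 damage


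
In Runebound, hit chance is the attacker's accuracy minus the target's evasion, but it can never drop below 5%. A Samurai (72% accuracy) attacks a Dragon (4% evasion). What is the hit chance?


accuracy - evasion = 72 - 4 = 68
Apply floor: max(68, 5) = 68
Hit chance = 68%

68%


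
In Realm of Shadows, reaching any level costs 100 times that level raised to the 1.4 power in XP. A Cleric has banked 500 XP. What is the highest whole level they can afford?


XP = 100 * level^1.4, so level = (XP / 100)^(1/1.4)
= (500 / 100)^(1/1.4)
= 5.0^0.7143
= 3.1569
Floor: level = 3

level 3


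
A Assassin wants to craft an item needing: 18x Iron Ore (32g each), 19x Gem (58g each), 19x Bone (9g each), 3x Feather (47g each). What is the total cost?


Cost breakdown:
  Iron Ore: 18 * 32 = 576
  Gem: 19 * 58 = 1102
  Bone: 19 * 9 = 171
  Feather: 3 * 47 = 141
Total = 576 + 1102 + 171 + 141 = 1990

1990 gold


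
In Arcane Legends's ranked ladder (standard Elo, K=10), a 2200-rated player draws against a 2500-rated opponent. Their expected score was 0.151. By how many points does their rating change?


Elo update: delta = K * (S - Ea), where S = 0.5 (draws)
S - Ea = 0.5 - 0.151 = 0.349
Rating change = 10 * 0.349
= 3.49

3.49 rating points


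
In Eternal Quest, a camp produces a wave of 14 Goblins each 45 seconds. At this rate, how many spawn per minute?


Spawns per minute = count * (60 / interval)
= 14 * (60 / 45)
= 14 * 1.3333
= 18.67

18.67 per minute


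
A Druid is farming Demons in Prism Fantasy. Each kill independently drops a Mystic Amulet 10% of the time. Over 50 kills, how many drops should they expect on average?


Expected drops = kills * (drop_rate / 100)
= 50 * (10 / 100)
= 50 * 0.1
= 5.0

5.0 drops


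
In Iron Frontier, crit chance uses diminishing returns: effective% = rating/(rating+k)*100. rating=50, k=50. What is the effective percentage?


effective% = rating / (rating + k) * 100
= 50 / (50 + 50) * 100
= 50 / 100 * 100
= 0.5 * 100
= 50.00%

50.00%


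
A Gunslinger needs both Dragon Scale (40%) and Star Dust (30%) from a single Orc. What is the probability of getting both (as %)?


For independent events, P(both) = P(A) * P(B)
= 40% * 30%
= 1200 / 100 %
= 12.0%

12.0%


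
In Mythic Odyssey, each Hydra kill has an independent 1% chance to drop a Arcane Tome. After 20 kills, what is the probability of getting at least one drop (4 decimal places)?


P(at least one) = 1 - P(none) = 1 - (1-p)^n
p = 1/100 = 0.01
1 - p = 0.99
(1 - p)^20 = 0.99^20 = 0.817907
P(at least one) = 1 - 0.817907 = 0.1821

0.1821


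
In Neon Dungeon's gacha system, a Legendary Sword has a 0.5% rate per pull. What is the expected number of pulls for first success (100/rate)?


Expected pulls for a geometric distribution = 1/p = 100 / rate%
= 100 / 0.5
= 200.0

200.0 pulls


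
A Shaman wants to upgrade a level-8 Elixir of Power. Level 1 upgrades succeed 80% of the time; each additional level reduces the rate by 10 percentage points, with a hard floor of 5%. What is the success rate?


raw_rate = 80 - 10 * (8 - 1)
= 80 - 10 * 7
= 80 - 70
= 10
Apply floor: max(10, 5) = 10%

10%


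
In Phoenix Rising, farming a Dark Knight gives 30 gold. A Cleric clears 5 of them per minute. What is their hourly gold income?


Gold per minute = 30 * 5 = 150
Gold per hour = 150 * 60 = 9000

9000 gold/hour


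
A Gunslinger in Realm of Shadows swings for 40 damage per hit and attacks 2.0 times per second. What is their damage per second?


DPS = damage * attack_speed
= 40 * 2.0
= 80.0

80.0 DPS


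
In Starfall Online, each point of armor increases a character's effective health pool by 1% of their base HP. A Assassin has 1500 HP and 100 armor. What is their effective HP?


EHP = 1500 * (1 + 100/100)
= 1500 * (1 + 1.0)
= 1500 * 2.0
= 3000.0

3000.0 EHP


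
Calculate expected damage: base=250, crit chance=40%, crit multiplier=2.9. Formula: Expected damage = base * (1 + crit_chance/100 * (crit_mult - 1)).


E[dmg] = base * (1 + crit_chance * (crit_mult - 1))
cc as decimal = 40/100 = 0.4
cm - 1 = 2.9 - 1 = 1.9
Bonus factor = 0.4 * 1.9 = 0.76
Total multiplier = 1 + 0.76 = 1.76
Expected damage = 250 * 1.76 = 440.00

440.00 damage
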